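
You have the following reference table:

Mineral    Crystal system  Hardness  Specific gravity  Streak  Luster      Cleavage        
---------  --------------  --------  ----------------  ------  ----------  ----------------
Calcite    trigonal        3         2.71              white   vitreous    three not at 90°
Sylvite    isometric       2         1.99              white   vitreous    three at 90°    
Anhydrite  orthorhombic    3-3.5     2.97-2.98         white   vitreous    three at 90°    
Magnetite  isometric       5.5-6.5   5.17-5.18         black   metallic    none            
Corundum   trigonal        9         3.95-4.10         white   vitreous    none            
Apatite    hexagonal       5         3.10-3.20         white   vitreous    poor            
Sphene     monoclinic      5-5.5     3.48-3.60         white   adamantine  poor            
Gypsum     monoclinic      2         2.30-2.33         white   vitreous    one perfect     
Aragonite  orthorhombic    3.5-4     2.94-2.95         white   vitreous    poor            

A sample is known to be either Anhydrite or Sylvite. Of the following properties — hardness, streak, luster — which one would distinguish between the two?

hardness

Hardness: Anhydrite 3-3.5, Sylvite 2 — distinct.
Streak: both white — identical.
Luster: both vitreous — identical.
Hardness is the diagnostic property here.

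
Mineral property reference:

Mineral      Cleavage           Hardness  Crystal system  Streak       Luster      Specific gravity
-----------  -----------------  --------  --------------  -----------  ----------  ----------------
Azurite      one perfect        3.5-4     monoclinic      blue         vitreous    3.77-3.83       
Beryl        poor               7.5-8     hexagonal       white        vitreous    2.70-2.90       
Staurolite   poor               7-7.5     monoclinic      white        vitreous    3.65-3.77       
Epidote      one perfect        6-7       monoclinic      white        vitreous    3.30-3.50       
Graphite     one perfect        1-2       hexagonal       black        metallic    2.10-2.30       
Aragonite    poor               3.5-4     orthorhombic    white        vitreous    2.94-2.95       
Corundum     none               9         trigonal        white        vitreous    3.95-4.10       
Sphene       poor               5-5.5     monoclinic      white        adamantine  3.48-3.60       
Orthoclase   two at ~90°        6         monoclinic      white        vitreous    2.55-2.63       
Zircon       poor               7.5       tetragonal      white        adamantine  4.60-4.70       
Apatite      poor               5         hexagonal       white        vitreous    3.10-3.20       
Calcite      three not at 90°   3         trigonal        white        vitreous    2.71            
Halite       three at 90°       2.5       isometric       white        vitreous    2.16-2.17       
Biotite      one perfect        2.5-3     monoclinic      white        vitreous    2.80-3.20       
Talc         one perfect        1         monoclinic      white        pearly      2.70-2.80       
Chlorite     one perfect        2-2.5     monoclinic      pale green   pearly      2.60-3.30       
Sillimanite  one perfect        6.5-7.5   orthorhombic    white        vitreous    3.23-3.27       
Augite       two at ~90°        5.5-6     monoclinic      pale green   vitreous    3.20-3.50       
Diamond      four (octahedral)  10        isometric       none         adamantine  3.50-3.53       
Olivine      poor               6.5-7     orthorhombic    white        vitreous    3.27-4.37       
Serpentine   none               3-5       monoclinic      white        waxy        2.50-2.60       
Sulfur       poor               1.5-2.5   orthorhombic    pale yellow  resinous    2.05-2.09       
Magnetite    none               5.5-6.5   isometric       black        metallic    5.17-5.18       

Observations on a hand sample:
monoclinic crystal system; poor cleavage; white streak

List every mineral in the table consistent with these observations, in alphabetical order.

Sphene, Staurolite

Monoclinic crystal system — only Azurite, Staurolite, Epidote, Sphene, Orthoclase, Biotite, Talc, Chlorite, Augite, Serpentine remain.
Poor cleavage — Staurolite, Sphene remain.
White streak — no further eliminations.
The minerals that satisfy all observations are Sphene, Staurolite.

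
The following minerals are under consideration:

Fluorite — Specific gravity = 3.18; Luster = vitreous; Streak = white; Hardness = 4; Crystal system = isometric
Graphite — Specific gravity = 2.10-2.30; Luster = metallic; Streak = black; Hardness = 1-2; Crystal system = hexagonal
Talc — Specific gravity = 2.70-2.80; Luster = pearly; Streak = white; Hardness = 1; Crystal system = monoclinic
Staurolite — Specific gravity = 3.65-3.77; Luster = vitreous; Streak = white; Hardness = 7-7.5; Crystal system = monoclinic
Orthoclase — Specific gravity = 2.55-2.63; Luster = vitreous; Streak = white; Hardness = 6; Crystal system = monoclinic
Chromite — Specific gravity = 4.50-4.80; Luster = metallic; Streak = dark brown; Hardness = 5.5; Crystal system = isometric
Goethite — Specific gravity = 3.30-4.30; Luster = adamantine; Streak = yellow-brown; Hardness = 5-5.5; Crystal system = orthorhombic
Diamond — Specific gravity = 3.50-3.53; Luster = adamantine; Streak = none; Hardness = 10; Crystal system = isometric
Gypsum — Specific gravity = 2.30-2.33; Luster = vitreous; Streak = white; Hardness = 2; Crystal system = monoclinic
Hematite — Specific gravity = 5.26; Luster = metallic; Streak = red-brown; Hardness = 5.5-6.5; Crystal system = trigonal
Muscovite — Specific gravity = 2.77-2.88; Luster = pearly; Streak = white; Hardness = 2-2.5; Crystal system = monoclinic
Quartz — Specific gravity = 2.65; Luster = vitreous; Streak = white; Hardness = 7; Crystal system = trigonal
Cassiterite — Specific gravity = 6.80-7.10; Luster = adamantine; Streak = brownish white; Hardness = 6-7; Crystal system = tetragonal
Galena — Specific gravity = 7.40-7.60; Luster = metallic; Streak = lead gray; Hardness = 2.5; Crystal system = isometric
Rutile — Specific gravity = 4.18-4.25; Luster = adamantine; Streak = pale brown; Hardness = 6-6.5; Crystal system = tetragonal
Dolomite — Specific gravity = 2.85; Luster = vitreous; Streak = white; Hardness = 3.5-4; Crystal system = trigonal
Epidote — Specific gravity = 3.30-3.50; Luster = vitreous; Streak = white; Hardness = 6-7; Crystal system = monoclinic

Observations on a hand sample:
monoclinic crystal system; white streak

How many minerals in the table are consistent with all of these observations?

6

Monoclinic crystal system — narrows the field to Talc, Staurolite, Orthoclase, Gypsum, Muscovite, Epidote.
White streak — consistent with all remaining minerals.
Consistent with every observation: Epidote, Gypsum, Muscovite, Orthoclase, Staurolite, Talc.
That is 6 minerals.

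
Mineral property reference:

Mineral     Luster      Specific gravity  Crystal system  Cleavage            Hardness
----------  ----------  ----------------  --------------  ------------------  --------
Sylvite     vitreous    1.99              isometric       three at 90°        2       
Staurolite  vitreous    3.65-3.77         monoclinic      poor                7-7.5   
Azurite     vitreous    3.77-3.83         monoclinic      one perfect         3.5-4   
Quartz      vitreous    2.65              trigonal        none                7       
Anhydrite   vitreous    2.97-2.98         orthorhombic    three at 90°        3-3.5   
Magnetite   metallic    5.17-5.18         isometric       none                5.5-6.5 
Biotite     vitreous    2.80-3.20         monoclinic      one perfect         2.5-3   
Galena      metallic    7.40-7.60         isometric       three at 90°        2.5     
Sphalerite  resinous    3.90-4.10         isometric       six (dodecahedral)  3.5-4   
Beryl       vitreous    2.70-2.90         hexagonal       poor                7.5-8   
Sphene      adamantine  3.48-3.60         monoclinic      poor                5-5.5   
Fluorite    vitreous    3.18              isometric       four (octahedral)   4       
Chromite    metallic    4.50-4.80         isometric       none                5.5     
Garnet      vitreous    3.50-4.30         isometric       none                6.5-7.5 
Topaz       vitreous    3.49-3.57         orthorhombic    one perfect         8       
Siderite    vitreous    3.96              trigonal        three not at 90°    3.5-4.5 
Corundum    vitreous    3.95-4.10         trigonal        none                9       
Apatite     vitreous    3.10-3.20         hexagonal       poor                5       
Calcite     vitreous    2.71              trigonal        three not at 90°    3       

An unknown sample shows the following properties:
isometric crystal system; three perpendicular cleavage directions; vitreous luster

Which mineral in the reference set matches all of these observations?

Isometric crystal system: Sylvite, Magnetite, Galena, Sphalerite, Fluorite, Chromite, Garnet remain.
Three perpendicular cleavage directions: Sylvite, Galena remain.
Vitreous luster rules out Galena.
Sylvite is the sole remaining match.

Sylvite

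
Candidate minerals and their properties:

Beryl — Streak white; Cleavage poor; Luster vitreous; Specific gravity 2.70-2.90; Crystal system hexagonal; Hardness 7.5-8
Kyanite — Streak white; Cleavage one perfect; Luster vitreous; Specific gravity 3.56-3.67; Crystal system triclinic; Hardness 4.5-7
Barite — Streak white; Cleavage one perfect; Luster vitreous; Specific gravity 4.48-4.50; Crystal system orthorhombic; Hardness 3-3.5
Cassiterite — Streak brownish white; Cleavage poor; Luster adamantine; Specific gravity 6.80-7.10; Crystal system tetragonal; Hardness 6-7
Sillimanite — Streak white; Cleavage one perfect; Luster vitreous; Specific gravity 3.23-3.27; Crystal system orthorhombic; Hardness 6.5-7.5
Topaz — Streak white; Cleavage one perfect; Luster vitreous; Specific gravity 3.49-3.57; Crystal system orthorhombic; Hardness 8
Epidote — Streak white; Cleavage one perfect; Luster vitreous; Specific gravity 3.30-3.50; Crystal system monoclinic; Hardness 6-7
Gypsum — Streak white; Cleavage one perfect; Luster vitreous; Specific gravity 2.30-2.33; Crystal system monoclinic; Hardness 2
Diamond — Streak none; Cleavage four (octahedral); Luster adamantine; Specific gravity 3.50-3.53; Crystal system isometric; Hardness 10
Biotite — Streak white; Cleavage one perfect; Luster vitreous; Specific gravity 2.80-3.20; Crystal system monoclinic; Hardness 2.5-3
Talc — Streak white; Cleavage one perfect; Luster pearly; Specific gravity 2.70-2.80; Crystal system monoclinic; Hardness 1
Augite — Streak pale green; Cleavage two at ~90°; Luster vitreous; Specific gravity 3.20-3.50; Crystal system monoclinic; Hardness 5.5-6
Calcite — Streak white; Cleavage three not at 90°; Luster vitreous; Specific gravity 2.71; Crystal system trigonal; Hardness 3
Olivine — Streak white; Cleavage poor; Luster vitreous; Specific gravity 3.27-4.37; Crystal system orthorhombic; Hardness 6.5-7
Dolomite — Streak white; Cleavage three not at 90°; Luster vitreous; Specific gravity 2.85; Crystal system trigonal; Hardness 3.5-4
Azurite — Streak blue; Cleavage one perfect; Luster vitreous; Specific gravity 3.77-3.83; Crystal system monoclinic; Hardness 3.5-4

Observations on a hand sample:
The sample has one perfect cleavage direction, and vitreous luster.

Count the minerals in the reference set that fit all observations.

8

One perfect cleavage direction: only Kyanite, Barite, Sillimanite, Topaz, Epidote, Gypsum, Biotite, Talc, Azurite remain.
Vitreous luster eliminates Talc.
Remaining candidates: Azurite, Barite, Biotite, Epidote, Gypsum, Kyanite, Sillimanite, Topaz.
That is 8 minerals.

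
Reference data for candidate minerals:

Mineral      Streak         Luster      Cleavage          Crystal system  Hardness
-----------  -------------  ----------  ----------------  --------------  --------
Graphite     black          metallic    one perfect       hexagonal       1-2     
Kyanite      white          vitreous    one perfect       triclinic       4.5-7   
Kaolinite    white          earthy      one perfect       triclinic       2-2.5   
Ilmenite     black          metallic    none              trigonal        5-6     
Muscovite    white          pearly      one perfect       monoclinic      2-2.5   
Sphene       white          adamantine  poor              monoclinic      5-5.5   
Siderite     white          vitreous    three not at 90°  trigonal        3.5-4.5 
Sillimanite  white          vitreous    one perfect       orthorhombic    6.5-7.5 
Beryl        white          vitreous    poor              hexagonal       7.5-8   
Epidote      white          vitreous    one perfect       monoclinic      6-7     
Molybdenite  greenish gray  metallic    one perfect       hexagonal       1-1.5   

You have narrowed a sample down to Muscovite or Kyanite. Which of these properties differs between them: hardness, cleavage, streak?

Hardness: Muscovite 2-2.5, Kyanite 4.5-7 — distinct.
Cleavage: both one perfect — same for both.
Streak: both white — same for both.
Of the listed properties, hardness is the one that separates them.

hardness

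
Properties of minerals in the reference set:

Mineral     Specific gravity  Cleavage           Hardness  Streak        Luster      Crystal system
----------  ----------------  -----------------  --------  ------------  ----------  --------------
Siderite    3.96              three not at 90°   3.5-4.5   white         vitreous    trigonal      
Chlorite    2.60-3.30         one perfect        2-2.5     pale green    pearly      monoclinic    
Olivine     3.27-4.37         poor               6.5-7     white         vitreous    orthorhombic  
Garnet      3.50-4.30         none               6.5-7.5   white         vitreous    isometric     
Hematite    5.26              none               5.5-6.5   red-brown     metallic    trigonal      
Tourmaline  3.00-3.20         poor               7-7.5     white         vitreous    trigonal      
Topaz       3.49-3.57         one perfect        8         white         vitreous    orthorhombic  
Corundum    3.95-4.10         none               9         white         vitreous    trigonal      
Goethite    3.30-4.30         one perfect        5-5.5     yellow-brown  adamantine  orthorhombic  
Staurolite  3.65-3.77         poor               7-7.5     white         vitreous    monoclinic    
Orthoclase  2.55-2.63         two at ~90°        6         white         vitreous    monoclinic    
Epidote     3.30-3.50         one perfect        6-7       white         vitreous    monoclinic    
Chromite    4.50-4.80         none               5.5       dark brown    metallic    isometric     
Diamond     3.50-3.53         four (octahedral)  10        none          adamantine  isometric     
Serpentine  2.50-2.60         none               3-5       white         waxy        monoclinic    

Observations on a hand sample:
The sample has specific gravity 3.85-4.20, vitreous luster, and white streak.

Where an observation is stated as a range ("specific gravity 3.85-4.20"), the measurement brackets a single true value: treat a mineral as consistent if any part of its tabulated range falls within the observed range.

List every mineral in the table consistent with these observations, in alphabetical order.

Specific gravity 3.85-4.20 — narrows the field to Siderite, Olivine, Garnet, Corundum, Goethite.
Vitreous luster excludes Goethite.
White streak — consistent with all remaining minerals.
Consistent with every observation: Corundum, Garnet, Olivine, Siderite.

Corundum, Garnet, Olivine, Siderite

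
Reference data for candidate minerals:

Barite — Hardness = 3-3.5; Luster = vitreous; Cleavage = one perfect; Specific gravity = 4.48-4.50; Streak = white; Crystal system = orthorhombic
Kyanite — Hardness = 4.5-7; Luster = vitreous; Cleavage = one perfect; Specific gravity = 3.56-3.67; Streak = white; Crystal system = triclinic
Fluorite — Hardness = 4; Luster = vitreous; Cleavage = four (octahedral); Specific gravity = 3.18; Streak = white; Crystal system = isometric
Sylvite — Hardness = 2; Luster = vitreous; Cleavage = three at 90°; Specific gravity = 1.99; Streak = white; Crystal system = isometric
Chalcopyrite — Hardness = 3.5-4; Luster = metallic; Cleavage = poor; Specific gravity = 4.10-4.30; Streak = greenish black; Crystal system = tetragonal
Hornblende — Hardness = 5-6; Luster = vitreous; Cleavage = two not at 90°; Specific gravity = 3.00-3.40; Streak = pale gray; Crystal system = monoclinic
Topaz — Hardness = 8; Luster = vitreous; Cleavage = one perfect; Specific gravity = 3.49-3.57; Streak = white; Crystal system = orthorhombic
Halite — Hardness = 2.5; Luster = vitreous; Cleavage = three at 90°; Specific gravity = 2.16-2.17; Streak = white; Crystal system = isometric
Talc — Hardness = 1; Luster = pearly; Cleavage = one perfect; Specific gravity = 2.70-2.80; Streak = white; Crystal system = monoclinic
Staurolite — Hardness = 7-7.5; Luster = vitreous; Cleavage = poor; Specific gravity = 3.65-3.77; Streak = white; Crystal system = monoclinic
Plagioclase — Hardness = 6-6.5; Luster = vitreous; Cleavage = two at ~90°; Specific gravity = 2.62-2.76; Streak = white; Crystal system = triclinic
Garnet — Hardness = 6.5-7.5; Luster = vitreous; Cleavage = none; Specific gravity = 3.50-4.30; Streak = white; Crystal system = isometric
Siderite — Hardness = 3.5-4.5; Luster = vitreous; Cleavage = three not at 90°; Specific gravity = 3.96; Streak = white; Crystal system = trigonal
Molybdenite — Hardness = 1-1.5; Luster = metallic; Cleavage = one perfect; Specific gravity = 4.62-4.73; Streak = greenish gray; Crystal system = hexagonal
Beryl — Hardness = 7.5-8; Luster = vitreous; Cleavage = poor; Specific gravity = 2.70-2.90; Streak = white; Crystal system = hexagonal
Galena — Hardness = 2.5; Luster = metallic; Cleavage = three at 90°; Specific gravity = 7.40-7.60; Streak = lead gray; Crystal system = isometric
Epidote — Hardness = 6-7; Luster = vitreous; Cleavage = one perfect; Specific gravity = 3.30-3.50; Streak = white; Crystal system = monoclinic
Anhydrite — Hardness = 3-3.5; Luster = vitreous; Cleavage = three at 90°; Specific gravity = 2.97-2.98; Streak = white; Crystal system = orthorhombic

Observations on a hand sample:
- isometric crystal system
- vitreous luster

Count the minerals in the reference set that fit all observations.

4

Isometric crystal system: only Fluorite, Sylvite, Halite, Garnet, Galena remain.
Vitreous luster excludes Galena.
The minerals that satisfy all observations are Fluorite, Garnet, Halite, Sylvite.
That is 4 minerals.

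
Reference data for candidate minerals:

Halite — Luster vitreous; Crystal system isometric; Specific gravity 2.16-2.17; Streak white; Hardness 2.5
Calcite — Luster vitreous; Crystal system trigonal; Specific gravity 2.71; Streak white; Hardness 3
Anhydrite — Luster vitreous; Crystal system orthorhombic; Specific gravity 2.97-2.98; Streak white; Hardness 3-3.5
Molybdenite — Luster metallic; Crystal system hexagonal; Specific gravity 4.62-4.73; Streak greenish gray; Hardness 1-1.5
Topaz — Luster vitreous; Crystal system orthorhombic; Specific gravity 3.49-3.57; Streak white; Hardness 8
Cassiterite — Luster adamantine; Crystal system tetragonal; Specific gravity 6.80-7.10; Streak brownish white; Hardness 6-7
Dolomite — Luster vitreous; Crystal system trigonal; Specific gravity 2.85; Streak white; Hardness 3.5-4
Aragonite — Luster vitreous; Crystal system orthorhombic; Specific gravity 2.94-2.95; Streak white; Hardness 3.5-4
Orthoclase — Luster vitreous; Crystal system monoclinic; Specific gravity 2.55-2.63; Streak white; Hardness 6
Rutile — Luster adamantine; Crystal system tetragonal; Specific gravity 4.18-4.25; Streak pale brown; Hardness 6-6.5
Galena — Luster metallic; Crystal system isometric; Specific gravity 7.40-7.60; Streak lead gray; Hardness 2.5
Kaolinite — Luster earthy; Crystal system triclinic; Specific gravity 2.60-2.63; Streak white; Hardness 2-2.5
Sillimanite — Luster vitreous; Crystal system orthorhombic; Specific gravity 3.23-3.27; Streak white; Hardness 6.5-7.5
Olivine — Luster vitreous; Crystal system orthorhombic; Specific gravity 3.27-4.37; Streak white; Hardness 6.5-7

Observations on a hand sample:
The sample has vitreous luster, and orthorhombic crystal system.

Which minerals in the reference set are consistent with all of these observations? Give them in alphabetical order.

Vitreous luster excludes Molybdenite, Cassiterite, Rutile, Galena, Kaolinite.
Orthorhombic crystal system rules out Halite, Calcite, Dolomite, Orthoclase.
The minerals that satisfy all observations are Anhydrite, Aragonite, Olivine, Sillimanite, Topaz.

Anhydrite, Aragonite, Olivine, Sillimanite, Topaz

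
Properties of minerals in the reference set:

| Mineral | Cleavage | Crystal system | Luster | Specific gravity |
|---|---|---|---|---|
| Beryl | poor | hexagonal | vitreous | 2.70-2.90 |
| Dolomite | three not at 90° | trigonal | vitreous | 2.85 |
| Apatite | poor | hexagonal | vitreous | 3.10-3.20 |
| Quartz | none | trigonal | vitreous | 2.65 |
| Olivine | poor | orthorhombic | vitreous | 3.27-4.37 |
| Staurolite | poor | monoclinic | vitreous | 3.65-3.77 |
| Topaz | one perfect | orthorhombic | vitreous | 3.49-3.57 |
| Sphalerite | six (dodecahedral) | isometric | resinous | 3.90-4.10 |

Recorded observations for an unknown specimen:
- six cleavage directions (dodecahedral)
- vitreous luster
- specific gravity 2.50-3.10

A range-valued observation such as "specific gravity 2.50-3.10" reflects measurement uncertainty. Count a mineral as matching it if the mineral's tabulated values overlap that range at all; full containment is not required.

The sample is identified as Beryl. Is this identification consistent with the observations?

Six cleavage directions (dodecahedral) — Beryl has cleavage poor; which does not match.
Vitreous luster — matches Beryl (vitreous luster).
Specific gravity 2.50-3.10 — matches Beryl (SG 2.70-2.90).
The cleavage observation rules out Beryl.

No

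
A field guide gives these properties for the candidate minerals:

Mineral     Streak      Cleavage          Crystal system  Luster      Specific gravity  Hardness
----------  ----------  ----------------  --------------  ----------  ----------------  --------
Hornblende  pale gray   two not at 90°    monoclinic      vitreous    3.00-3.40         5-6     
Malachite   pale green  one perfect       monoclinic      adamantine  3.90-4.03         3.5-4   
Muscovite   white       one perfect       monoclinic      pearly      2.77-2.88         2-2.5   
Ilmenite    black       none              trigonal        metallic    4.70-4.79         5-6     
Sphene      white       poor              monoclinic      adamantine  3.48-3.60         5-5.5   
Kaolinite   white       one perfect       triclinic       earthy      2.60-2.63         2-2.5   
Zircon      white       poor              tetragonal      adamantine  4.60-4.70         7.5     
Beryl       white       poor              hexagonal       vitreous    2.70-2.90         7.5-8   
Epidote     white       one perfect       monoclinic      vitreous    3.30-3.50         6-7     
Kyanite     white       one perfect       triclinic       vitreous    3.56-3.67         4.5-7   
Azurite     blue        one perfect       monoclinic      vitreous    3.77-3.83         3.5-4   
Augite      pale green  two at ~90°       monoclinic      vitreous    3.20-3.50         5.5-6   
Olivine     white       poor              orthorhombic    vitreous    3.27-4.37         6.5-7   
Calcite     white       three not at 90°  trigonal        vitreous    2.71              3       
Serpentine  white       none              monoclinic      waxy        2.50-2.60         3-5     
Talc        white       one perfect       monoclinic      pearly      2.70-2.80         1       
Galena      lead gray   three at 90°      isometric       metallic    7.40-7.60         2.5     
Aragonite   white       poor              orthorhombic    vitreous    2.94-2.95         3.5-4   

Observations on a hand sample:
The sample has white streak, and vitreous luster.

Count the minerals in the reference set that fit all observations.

White streak rules out Hornblende, Malachite, Ilmenite, Azurite, Augite, Galena.
Vitreous luster eliminates Muscovite, Sphene, Kaolinite, Zircon, Serpentine, Talc.
Consistent with every observation: Aragonite, Beryl, Calcite, Epidote, Kyanite, Olivine.
That is 6 minerals.

6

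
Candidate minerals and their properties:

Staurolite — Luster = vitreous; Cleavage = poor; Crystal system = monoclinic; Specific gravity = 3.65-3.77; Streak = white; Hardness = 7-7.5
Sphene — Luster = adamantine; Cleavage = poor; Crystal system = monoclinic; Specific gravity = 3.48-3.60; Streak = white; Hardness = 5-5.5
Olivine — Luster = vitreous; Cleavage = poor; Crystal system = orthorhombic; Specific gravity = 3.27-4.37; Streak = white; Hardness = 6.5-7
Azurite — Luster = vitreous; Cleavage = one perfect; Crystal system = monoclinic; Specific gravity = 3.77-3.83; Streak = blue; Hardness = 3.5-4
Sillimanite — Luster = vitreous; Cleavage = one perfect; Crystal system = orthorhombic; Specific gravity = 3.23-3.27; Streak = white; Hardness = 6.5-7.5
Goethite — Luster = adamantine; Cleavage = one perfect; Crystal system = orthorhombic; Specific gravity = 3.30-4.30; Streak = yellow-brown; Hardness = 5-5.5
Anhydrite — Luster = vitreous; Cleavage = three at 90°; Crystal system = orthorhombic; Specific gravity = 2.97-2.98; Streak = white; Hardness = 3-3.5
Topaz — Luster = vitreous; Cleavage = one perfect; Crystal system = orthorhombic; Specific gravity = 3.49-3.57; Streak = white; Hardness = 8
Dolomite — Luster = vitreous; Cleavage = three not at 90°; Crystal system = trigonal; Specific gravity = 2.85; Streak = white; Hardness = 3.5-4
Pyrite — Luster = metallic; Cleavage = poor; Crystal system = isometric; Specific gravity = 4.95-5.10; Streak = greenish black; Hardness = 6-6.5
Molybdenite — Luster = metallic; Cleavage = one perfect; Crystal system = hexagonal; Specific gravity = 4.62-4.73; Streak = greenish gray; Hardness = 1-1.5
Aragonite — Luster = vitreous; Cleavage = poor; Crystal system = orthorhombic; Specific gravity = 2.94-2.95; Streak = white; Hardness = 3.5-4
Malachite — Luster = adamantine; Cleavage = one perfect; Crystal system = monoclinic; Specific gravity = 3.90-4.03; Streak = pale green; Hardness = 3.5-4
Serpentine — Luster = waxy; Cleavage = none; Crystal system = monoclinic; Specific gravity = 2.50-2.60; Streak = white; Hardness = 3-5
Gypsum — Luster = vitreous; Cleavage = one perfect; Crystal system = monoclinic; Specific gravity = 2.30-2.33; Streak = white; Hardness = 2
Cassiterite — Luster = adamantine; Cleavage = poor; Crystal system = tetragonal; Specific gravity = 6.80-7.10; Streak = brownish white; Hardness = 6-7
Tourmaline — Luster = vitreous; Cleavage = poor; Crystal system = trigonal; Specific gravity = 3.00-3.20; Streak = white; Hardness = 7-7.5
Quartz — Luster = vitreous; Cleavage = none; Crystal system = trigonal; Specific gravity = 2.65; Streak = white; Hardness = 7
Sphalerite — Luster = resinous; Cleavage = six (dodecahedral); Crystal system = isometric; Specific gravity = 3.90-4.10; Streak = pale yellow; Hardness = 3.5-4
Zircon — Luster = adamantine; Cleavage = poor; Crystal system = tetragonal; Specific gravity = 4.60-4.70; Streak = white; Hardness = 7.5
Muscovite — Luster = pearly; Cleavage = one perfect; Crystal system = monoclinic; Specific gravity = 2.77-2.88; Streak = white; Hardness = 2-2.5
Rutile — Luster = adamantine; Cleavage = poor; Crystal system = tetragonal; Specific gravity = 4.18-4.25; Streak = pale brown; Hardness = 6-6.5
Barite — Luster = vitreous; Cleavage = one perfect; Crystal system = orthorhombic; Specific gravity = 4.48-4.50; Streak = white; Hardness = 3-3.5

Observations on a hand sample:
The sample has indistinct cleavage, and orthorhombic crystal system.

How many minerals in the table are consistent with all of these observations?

Indistinct cleavage: Staurolite, Sphene, Olivine, Pyrite, Aragonite, Cassiterite, Tourmaline, Zircon, Rutile remain.
Orthorhombic crystal system: Olivine, Aragonite remain.
Remaining candidates: Aragonite, Olivine.
That is 2 minerals.

2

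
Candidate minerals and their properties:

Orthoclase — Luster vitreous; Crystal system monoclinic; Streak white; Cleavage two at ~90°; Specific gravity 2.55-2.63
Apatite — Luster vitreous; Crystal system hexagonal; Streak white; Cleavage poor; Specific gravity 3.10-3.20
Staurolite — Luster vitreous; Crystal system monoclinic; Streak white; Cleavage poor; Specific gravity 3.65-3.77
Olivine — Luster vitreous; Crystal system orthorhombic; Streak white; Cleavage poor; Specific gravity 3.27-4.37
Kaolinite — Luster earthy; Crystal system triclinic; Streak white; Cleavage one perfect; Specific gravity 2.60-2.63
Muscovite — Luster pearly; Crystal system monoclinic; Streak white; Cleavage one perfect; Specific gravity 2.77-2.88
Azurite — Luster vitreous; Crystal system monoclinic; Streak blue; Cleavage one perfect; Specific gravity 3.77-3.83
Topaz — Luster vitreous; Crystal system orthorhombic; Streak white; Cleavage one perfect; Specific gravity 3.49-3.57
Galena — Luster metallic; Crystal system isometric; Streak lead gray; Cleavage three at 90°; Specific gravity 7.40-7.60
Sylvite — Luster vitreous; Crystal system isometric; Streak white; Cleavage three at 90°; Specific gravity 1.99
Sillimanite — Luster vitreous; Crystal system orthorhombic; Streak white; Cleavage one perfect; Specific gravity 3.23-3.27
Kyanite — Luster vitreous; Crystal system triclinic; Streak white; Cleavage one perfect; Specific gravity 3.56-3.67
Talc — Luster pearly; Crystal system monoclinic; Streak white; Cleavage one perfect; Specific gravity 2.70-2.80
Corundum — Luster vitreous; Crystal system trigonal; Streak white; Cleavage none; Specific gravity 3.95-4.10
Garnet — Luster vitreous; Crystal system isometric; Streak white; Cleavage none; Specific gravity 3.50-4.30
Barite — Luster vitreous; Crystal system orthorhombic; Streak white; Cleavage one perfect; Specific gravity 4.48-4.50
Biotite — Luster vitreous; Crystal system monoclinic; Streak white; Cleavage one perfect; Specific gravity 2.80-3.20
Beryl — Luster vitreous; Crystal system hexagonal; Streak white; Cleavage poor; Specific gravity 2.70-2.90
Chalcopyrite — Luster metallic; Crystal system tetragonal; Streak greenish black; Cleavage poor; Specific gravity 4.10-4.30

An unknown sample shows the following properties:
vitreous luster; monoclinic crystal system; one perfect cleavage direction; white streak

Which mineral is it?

Biotite

Vitreous luster excludes Kaolinite, Muscovite, Galena, Talc, Chalcopyrite.
Monoclinic crystal system: Orthoclase, Staurolite, Azurite, Biotite remain.
One perfect cleavage direction eliminates Orthoclase, Staurolite.
White streak is inconsistent with Azurite.
The only mineral consistent with every observation is Biotite.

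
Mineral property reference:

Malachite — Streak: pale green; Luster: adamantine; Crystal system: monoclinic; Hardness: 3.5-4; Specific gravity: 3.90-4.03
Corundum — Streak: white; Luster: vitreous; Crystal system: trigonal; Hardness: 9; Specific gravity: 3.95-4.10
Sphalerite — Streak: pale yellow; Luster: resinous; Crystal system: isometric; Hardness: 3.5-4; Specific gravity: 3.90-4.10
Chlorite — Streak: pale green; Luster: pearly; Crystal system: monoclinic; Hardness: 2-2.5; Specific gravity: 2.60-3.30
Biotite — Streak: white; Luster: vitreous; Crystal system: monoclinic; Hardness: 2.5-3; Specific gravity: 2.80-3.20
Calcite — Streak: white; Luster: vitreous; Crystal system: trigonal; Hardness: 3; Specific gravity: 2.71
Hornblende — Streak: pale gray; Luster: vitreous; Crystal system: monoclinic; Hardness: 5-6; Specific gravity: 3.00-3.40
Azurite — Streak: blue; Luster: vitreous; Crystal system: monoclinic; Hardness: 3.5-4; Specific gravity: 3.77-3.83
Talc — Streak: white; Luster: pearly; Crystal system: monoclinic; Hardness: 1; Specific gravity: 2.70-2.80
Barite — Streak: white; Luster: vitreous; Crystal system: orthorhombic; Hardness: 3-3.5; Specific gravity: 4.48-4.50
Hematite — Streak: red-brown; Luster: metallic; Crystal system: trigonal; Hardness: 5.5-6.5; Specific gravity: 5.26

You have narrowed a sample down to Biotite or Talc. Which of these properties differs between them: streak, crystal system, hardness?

hardness

Streak: both white — same for both.
Crystal system: both monoclinic — same for both.
Hardness: Biotite 2.5-3, Talc 1 — different.
Only hardness differs between Biotite and Talc among the listed tests.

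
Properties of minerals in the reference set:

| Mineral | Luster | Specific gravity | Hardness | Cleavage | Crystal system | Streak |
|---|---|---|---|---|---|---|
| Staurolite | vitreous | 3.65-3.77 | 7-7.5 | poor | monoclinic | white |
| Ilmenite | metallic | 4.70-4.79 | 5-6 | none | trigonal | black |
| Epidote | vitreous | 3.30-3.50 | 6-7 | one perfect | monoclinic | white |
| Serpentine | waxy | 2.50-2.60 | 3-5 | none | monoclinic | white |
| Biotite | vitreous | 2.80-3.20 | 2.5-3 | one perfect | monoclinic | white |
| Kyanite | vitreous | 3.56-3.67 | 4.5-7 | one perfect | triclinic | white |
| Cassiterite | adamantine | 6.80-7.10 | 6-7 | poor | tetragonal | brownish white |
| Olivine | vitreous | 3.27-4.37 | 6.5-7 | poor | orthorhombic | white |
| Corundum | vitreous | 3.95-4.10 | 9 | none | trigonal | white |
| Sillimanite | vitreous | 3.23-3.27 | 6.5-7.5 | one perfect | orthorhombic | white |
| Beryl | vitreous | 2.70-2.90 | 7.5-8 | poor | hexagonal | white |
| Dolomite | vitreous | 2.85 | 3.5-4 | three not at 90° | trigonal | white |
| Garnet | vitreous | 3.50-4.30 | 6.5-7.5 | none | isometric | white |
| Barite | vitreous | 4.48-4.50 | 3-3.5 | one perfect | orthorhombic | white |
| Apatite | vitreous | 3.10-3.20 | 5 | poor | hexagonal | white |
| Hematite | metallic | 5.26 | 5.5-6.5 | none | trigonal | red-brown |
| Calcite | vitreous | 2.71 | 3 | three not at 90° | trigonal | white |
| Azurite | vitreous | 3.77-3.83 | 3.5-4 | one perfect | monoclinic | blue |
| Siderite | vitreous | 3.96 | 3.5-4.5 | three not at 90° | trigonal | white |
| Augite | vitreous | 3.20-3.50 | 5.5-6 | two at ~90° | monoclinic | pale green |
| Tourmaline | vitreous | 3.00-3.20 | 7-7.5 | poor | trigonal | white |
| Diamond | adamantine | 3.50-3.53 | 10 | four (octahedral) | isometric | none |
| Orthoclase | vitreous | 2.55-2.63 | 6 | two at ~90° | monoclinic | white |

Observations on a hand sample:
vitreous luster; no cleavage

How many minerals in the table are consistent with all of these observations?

2

Vitreous luster rules out Ilmenite, Serpentine, Cassiterite, Hematite, Diamond.
No cleavage — narrows the field to Corundum, Garnet.
Consistent with every observation: Corundum, Garnet.
That is 2 minerals.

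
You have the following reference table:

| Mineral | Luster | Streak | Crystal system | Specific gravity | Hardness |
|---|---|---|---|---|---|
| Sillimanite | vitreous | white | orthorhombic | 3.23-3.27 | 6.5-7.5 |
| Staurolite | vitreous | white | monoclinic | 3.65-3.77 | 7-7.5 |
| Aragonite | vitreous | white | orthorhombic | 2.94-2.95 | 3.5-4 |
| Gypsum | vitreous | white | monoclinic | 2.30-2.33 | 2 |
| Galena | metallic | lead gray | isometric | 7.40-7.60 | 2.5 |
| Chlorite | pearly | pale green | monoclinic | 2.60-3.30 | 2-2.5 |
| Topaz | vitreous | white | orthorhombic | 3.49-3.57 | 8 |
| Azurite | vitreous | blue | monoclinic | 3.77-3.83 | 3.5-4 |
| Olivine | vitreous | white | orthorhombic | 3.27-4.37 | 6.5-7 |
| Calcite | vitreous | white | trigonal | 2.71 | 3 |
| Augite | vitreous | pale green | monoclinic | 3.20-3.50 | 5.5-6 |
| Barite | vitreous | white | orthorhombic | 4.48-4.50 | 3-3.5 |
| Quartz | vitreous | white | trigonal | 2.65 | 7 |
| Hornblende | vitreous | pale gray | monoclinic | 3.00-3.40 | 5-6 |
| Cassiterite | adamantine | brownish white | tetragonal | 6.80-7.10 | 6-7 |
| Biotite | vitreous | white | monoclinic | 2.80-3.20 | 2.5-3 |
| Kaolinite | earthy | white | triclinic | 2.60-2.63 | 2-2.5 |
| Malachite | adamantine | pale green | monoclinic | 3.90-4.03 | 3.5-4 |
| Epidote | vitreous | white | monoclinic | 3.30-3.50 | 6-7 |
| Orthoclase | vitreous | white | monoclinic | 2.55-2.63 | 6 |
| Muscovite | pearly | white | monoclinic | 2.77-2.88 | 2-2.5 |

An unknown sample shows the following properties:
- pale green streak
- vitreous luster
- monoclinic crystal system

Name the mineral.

Augite

Pale green streak: leaves Chlorite, Augite, Malachite.
Vitreous luster: Augite remains.
Monoclinic crystal system: every remaining candidate is consistent.
The only mineral consistent with every observation is Augite.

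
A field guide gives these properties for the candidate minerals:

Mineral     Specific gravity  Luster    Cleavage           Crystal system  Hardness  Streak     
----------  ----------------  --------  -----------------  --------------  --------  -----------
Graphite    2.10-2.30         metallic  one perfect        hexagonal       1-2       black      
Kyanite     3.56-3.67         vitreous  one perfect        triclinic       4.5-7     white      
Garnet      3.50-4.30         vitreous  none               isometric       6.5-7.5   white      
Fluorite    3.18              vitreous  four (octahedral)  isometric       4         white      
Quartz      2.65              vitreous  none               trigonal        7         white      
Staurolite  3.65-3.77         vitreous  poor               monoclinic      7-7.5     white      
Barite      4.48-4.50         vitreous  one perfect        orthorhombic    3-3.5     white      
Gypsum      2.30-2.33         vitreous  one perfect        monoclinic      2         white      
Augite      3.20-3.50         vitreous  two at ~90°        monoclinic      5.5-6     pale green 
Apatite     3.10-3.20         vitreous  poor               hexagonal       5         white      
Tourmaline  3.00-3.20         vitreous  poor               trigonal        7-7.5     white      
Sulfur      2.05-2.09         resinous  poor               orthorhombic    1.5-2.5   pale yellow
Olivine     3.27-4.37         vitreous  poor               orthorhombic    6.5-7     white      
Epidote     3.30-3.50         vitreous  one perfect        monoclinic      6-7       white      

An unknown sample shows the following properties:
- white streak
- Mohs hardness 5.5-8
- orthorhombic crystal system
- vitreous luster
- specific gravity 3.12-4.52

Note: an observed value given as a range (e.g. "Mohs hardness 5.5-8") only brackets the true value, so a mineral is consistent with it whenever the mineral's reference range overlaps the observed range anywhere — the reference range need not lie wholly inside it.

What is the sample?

White streak eliminates Graphite, Augite, Sulfur.
Mohs hardness 5.5-8 excludes Fluorite, Barite, Gypsum, Apatite.
Orthorhombic crystal system — leaves Olivine.
Vitreous luster — no further eliminations.
Specific gravity 3.12-4.52 — every remaining candidate is consistent.
The only mineral consistent with every observation is Olivine.

Olivine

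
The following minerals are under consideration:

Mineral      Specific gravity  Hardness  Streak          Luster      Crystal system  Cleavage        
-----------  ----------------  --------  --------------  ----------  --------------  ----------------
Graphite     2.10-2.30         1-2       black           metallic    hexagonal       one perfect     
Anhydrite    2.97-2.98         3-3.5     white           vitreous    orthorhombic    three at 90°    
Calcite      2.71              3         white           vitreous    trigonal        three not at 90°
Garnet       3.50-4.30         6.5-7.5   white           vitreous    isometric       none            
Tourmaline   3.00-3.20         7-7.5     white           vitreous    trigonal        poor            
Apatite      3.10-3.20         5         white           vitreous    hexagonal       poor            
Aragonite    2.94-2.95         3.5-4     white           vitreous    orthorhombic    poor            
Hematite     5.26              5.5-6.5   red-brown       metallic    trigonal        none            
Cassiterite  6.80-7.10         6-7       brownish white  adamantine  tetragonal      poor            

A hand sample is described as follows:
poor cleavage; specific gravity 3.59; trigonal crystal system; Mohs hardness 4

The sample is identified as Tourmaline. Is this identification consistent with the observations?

Poor cleavage — consistent with Tourmaline (cleavage poor).
Specific gravity 3.59 — Tourmaline has SG 3.00-3.20; a mismatch.
Trigonal crystal system — consistent with Tourmaline (trigonal system).
Mohs hardness 4 — Tourmaline has hardness 7-7.5; a mismatch.
2 of the observed properties are inconsistent with Tourmaline.

No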